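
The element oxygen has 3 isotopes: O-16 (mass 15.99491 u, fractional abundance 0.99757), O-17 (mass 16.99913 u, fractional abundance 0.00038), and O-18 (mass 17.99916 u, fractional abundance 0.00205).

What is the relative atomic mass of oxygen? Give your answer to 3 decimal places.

15.999 u

Ar = Σ fᵢ·mᵢ = 0.99757 × 15.99491 + 0.00038 × 16.99913 + 0.00205 × 17.99916
= 15.956042 + 0.006460 + 0.036898 = 15.999400 u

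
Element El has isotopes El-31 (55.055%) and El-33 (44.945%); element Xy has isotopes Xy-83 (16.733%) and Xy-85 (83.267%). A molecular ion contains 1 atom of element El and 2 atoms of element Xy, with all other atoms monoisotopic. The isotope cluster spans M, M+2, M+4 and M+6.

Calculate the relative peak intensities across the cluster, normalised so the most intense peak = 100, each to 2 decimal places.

3.04 : 32.74 : 100.00 : 61.47

Element El pattern (n=1): 0.55055 : 0.44945
Element Xy pattern (n=2): 0.02799933 : 0.27866134 : 0.69333933
Convolve the two distributions (both contribute in 2-u steps):
  M: 0.55055×0.02799933 = 0.015415
  M+2: 0.55055×0.27866134 + 0.44945×0.02799933 = 0.166001
  M+4: 0.55055×0.69333933 + 0.44945×0.27866134 = 0.506962
  M+6: 0.44945×0.69333933 = 0.311621
Scale to base peak (0.506962) = 100: 3.04 : 32.74 : 100.00 : 61.47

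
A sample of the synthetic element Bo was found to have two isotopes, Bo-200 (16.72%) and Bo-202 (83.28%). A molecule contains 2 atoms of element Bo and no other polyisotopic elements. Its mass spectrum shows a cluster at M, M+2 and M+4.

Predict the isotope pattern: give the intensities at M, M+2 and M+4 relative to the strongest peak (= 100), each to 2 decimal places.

4.03 : 40.15 : 100.00

The 2 Bo atoms are independent, so intensities follow the terms of (0.1672 + 0.8328)^2.
P(M) = 0.1672^2 = 0.027956
P(M+2) = 2 × 0.1672^1 × 0.8328^1 = 0.278488
P(M+4) = 0.8328^2 = 0.693556
The M+4 peak is largest (0.693556); scaling to 100 gives 4.03 : 40.15 : 100.00.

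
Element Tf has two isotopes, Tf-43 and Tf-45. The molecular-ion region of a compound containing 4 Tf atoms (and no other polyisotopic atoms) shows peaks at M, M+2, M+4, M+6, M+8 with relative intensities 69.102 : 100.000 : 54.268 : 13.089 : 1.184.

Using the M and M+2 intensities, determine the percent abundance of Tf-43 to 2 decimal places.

Let p = fractional abundance of Tf-43. I(M+2)/I(M) = [C(4,1)·p^3·(1−p)] / p^4 = 4·(1−p)/p = 100.000/69.102 = 1.4471
(1−p)/p = 1.4471/4 = 0.3618  ⇒  p = 1/(1 + 0.3618) = 0.7343
Tf-43: 73.43%, Tf-45: 26.57%.

73.43%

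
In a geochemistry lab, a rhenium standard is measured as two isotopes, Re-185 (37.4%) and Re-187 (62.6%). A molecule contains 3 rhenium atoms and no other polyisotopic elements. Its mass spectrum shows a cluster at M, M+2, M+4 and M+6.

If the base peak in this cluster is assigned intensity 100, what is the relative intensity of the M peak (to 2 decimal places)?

11.90

Term probabilities: M 0.0523, M+2 0.2627, M+4 0.4397, M+6 0.2453. Base peak = M+4.
P(M+4) = C(3,2) × 0.374^1 × 0.626^2 = 3 × 0.3740 × 0.391876 = 0.439685 (base)
P(M) = C(3,0) × 0.374^3 × 0.626^0 = 1 × 0.05231362 × 1.0000 = 0.052314
Relative intensity = 0.052314 / 0.439685 × 100 = 11.90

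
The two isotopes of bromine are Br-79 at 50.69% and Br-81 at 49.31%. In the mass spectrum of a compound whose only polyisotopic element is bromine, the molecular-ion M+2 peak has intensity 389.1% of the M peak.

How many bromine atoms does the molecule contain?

4

For n independent Br atoms, I(M+2)/I(M) = n · (abundance Br-81) / (abundance Br-79) = n · 0.4931/0.5069.
n = 3.891 × 0.5069/0.4931 = 4.00 ≈ 4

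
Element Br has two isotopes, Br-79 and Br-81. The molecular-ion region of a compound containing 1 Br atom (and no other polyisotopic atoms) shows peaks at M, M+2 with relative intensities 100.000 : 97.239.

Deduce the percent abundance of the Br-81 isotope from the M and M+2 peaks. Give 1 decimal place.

49.3%

Let p = fractional abundance of Br-79. I(M+2)/I(M) = [C(1,1)·p^0·(1−p)] / p^1 = 1·(1−p)/p = 97.239/100.000 = 0.9724
(1−p)/p = 0.9724/1 = 0.9724  ⇒  p = 1/(1 + 0.9724) = 0.5070
Br-79: 50.7%, Br-81: 49.3%.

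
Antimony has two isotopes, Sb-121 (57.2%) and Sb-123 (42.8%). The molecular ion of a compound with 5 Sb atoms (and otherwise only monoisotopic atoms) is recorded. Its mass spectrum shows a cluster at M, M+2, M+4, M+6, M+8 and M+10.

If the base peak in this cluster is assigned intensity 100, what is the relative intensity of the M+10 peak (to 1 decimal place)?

Binomial terms of (0.572 + 0.428)^5: M 0.0612, M+2 0.2291, M+4 0.3428, M+6 0.2565, M+8 0.0960, M+10 0.0144 → M+4 is the base peak.
P(M+4) = C(5,2) × 0.572^3 × 0.428^2 = 10 × 0.18714925 × 0.183184 = 0.342827 (base)
P(M+10) = C(5,5) × 0.572^0 × 0.428^5 = 1 × 1.0000 × 0.01436213 = 0.014362
Relative intensity = 0.014362 / 0.342827 × 100 = 4.2

4.2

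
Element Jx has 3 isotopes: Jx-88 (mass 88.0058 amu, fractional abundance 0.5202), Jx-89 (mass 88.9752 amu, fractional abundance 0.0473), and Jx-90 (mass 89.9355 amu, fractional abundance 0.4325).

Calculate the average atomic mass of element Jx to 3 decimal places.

88.886 amu

Average mass = Σ (abundance × isotope mass) = 0.5202 × 88.0058 + 0.0473 × 88.9752 + 0.4325 × 89.9355
= 45.78062 + 4.20853 + 38.89710 = 88.88625 amu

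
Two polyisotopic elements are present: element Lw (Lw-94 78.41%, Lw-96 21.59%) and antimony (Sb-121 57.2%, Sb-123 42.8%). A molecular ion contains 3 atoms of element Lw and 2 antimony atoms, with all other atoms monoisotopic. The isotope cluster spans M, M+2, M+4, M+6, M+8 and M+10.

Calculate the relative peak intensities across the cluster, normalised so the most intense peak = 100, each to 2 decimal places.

43.06 : 100.00 : 87.12 : 35.47 : 6.83 : 0.50

Element Lw pattern (n=3): 0.48207472 : 0.39821426 : 0.10964731 : 0.01006371
Antimony pattern (n=2): 0.327184 : 0.489632 : 0.183184
Convolve the two distributions (both contribute in 2-u steps):
  M: 0.48207472×0.327184 = 0.157727
  M+2: 0.48207472×0.489632 + 0.39821426×0.327184 = 0.366329
  M+4: 0.48207472×0.183184 + 0.39821426×0.489632 + 0.10964731×0.327184 = 0.319162
  M+6: 0.39821426×0.183184 + 0.10964731×0.489632 + 0.01006371×0.327184 = 0.129926
  M+8: 0.10964731×0.183184 + 0.01006371×0.489632 = 0.025013
  M+10: 0.01006371×0.183184 = 0.001844
Scale to base peak (0.366329) = 100: 43.06 : 100.00 : 87.12 : 35.47 : 6.83 : 0.50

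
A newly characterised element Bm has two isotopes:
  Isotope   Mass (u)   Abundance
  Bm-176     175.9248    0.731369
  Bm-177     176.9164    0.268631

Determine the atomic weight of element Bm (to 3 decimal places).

Ar = Σ fᵢ·mᵢ = 0.731369 × 175.9248 + 0.268631 × 176.9164
= 128.66595 + 47.52523 = 176.19118 u

176.191 u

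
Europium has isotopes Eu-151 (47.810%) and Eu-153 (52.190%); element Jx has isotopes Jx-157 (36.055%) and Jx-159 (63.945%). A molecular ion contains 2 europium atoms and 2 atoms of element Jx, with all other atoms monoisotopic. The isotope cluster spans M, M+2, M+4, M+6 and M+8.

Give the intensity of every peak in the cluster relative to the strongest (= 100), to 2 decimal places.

Europium pattern (n=2): 0.22857961 : 0.49904078 : 0.27237961
Element Jx pattern (n=2): 0.1299963 : 0.4611074 : 0.4088963
Convolve the two distributions (both contribute in 2-u steps):
  M: 0.22857961×0.1299963 = 0.029715
  M+2: 0.22857961×0.4611074 + 0.49904078×0.1299963 = 0.170273
  M+4: 0.22857961×0.4088963 + 0.49904078×0.4611074 + 0.27237961×0.1299963 = 0.358985
  M+6: 0.49904078×0.4088963 + 0.27237961×0.4611074 = 0.329652
  M+8: 0.27237961×0.4088963 = 0.111375
Scale to base peak (0.358985) = 100: 8.28 : 47.43 : 100.00 : 91.83 : 31.02

8.28 : 47.43 : 100.00 : 91.83 : 31.02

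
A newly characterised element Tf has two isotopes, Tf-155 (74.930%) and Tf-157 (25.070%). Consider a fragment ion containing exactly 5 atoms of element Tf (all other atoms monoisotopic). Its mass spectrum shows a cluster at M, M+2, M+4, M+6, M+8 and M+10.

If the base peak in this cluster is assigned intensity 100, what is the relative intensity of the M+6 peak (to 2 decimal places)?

22.39

(0.74930 + 0.25070)^5 gives M 0.2362, M+2 0.3951, M+4 0.2644, M+6 0.0885, M+8 0.0148, M+10 0.0010; the largest is M+2.
P(M+2) = C(5,1) × 0.74930^4 × 0.25070^1 = 5 × 0.31522665 × 0.2507 = 0.395137 (base)
P(M+6) = C(5,3) × 0.74930^2 × 0.25070^3 = 10 × 0.56145049 × 0.01575662 = 0.088466
Relative intensity = 0.088466 / 0.395137 × 100 = 22.39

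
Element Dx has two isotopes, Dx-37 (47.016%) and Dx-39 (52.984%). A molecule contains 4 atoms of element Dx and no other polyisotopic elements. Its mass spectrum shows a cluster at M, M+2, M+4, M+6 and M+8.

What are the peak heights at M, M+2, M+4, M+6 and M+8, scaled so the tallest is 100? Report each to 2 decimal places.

13.12 : 59.16 : 100.00 : 75.13 : 21.17

The 4 Dx atoms are independent, so intensities follow the terms of (0.47016 + 0.52984)^4.
P(M) = 0.47016^4 = 0.048863
P(M+2) = 4 × 0.47016^3 × 0.52984^1 = 0.220263
P(M+4) = 6 × 0.47016^2 × 0.52984^2 = 0.372333
P(M+6) = 4 × 0.47016^1 × 0.52984^3 = 0.279731
P(M+8) = 0.52984^4 = 0.078810
The M+4 peak is largest (0.372333); scaling to 100 gives 13.12 : 59.16 : 100.00 : 75.13 : 21.17.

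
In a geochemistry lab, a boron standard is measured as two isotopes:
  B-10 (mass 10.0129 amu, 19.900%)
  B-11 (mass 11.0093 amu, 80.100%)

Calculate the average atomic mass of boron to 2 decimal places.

Weight each isotope mass by its fractional abundance: 0.19900 × 10.0129 + 0.80100 × 11.0093
= 1.99257 + 8.81845 = 10.81102 amu

10.81 amu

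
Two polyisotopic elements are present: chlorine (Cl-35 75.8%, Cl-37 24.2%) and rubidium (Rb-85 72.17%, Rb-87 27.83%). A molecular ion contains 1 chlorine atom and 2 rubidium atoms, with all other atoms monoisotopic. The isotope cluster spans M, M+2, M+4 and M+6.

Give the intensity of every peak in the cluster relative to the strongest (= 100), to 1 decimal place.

91.7 : 100.0 : 36.2 : 4.4

Chlorine pattern (n=1): 0.7580 : 0.2420
Rubidium pattern (n=2): 0.52085089 : 0.40169822 : 0.07745089
Convolve the two distributions (both contribute in 2-u steps):
  M: 0.7580×0.52085089 = 0.394805
  M+2: 0.7580×0.40169822 + 0.2420×0.52085089 = 0.430533
  M+4: 0.7580×0.07745089 + 0.2420×0.40169822 = 0.155919
  M+6: 0.2420×0.07745089 = 0.018743
Scale to base peak (0.430533) = 100: 91.7 : 100.0 : 36.2 : 4.4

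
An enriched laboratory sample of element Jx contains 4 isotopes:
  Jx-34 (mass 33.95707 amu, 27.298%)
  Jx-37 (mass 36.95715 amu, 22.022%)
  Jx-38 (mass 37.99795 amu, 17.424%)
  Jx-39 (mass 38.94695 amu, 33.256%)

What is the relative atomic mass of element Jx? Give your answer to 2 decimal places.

36.98 amu

The abundance-weighted mean is 0.27298 × 33.95707 + 0.22022 × 36.95715 + 0.17424 × 37.99795 + 0.33256 × 38.94695
= 9.269601 + 8.138704 + 6.620763 + 12.952198 = 36.981266 amu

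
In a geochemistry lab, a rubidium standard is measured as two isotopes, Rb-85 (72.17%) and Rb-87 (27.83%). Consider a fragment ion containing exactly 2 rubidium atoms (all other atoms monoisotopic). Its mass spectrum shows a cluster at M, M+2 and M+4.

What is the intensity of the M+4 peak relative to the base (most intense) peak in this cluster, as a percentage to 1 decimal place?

Binomial terms of (0.7217 + 0.2783)^2: M 0.5209, M+2 0.4017, M+4 0.0775 → M is the base peak.
P(M) = C(2,0) × 0.7217^2 × 0.2783^0 = 1 × 0.52085089 × 1.0000 = 0.520851 (base)
P(M+4) = C(2,2) × 0.7217^0 × 0.2783^2 = 1 × 1.0000 × 0.07745089 = 0.077451
Relative intensity = 0.077451 / 0.520851 × 100 = 14.9

14.9%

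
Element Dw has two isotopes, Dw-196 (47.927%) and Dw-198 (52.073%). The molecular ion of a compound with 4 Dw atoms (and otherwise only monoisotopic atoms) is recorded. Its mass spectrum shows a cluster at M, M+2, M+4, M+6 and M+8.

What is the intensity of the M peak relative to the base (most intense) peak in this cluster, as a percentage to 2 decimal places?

Term probabilities: M 0.0528, M+2 0.2293, M+4 0.3737, M+6 0.2707, M+8 0.0735. Base peak = M+4.
P(M+4) = C(4,2) × 0.47927^2 × 0.52073^2 = 6 × 0.22969973 × 0.27115973 = 0.373712 (base)
P(M) = C(4,0) × 0.47927^4 × 0.52073^0 = 1 × 0.05276197 × 1.0000 = 0.052762
Relative intensity = 0.052762 / 0.373712 × 100 = 14.12

14.12%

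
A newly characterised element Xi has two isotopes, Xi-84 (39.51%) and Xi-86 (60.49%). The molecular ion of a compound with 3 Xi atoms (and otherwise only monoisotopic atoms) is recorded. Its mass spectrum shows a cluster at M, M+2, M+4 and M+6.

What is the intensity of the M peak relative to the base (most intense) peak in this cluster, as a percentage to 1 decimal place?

14.2%

Binomial terms of (0.3951 + 0.6049)^3: M 0.0617, M+2 0.2833, M+4 0.4337, M+6 0.2213 → M+4 is the base peak.
P(M+4) = C(3,2) × 0.3951^1 × 0.6049^2 = 3 × 0.3951 × 0.36590401 = 0.433706 (base)
P(M) = C(3,0) × 0.3951^3 × 0.6049^0 = 1 × 0.06167669 × 1.0000 = 0.061677
Relative intensity = 0.061677 / 0.433706 × 100 = 14.2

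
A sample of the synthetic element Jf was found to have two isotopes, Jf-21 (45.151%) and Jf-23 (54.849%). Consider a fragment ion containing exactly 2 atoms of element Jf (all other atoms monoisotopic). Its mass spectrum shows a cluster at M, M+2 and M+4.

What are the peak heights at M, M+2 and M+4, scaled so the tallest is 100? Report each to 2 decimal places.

41.16 : 100.00 : 60.74

Expanding (0.45151 + 0.54849)^2:
P(M) = 0.45151^2 = 0.203861
P(M+2) = 2 × 0.45151^1 × 0.54849^1 = 0.495297
P(M+4) = 0.54849^2 = 0.300841
The M+2 peak is largest (0.495297); scaling to 100 gives 41.16 : 100.00 : 60.74.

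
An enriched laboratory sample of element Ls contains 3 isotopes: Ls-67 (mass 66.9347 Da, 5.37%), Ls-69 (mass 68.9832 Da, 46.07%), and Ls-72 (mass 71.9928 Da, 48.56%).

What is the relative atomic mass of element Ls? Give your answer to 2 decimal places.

Weight each isotope mass by its fractional abundance: 0.0537 × 66.9347 + 0.4607 × 68.9832 + 0.4856 × 71.9928
= 3.59439 + 31.78056 + 34.95970 = 70.33465 Da

70.33 Da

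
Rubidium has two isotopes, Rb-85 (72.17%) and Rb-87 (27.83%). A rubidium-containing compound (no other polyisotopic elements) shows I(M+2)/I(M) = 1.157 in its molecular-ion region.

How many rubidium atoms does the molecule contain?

3

The M+2/M ratio from n Rb atoms is n · q/p = n · 0.2783/0.7217.
n = 1.157 × 0.7217/0.2783 = 3.00 ≈ 3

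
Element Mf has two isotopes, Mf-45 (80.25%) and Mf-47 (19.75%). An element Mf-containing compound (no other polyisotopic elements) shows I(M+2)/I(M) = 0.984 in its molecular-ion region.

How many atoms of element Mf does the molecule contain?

For n independent Mf atoms, I(M+2)/I(M) = n · (abundance Mf-47) / (abundance Mf-45) = n · 0.1975/0.8025.
n = 0.984 × 0.8025/0.1975 = 4.00 ≈ 4

4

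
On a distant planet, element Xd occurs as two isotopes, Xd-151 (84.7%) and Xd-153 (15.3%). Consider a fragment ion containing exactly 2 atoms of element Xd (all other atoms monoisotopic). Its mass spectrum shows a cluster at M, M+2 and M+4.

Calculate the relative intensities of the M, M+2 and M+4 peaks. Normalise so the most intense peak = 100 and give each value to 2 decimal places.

100.00 : 36.13 : 3.26

Each Xd atom is independently Xd-151 (p = 0.847) or Xd-153 (q = 0.153); the cluster is the binomial expansion (p + q)^2.
P(M) = 0.847^2 = 0.717409
P(M+2) = 2 × 0.847^1 × 0.153^1 = 0.259182
P(M+4) = 0.153^2 = 0.023409
The M peak is largest (0.717409); scaling to 100 gives 100.00 : 36.13 : 3.26.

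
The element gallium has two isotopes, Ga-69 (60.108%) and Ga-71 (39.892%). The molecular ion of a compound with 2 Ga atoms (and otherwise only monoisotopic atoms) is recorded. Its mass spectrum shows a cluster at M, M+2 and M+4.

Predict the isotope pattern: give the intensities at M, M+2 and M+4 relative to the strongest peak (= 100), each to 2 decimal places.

75.34 : 100.00 : 33.18

The 2 Ga atoms are independent, so intensities follow the terms of (0.60108 + 0.39892)^2.
P(M) = 0.60108^2 = 0.361297
P(M+2) = 2 × 0.60108^1 × 0.39892^1 = 0.479566
P(M+4) = 0.39892^2 = 0.159137
The M+2 peak is largest (0.479566); scaling to 100 gives 75.34 : 100.00 : 33.18.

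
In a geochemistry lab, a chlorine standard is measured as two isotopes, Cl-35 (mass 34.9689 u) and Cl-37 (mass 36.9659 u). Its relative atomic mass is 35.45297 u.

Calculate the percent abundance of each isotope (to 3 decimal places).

Cl-35: 75.760%, Cl-37: 24.240%

Let x be the fractional abundance of Cl-35; then Cl-37 has abundance 1 − x.
34.9689·x + 36.9659·(1 − x) = 35.45297
(34.9689 − 36.9659)·x = 35.45297 − 36.9659
x = -1.51293 / -1.9970 = 0.75760 → 75.760% Cl-35, 24.240% Cl-37.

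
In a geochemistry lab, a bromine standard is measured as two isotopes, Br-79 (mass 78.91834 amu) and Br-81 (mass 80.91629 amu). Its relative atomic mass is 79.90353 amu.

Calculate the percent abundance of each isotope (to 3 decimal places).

Br-79: 50.690%, Br-81: 49.310%

Let x be the fractional abundance of Br-79; then Br-81 has abundance 1 − x.
78.91834·x + 80.91629·(1 − x) = 79.90353
(78.91834 − 80.91629)·x = 79.90353 − 80.91629
x = -1.01276 / -1.99795 = 0.50690 → 50.690% Br-79, 49.310% Br-81.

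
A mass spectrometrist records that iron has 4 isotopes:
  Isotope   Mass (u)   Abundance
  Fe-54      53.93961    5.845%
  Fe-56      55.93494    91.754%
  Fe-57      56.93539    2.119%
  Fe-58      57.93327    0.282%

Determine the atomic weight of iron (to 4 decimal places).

Average mass = Σ (abundance × isotope mass) = 0.05845 × 53.93961 + 0.91754 × 55.93494 + 0.02119 × 56.93539 + 0.00282 × 57.93327
= 3.152770 + 51.322545 + 1.206461 + 0.163372 = 55.845148 u

55.8451 u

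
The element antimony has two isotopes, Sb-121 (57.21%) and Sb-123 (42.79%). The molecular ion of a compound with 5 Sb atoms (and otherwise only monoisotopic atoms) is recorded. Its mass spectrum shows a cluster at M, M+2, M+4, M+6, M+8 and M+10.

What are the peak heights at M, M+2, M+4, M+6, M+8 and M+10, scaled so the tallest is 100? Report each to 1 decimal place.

The 5 Sb atoms are independent, so intensities follow the terms of (0.5721 + 0.4279)^5.
P(M) = 0.5721^5 = 0.061286
P(M+2) = 5 × 0.5721^4 × 0.4279^1 = 0.229192
P(M+4) = 10 × 0.5721^3 × 0.4279^2 = 0.342847
P(M+6) = 10 × 0.5721^2 × 0.4279^3 = 0.256431
P(M+8) = 5 × 0.5721^1 × 0.4279^4 = 0.095898
P(M+10) = 0.4279^5 = 0.014345
The M+4 peak is largest (0.342847); scaling to 100 gives 17.9 : 66.8 : 100.0 : 74.8 : 28.0 : 4.2.

17.9 : 66.8 : 100.0 : 74.8 : 28.0 : 4.2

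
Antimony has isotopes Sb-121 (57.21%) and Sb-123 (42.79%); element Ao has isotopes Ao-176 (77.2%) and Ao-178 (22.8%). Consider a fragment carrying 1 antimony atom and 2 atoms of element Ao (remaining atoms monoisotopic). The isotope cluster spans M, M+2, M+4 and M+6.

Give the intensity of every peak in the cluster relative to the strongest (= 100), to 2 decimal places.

74.70 : 100.00 : 39.52 : 4.87

Antimony pattern (n=1): 0.5721 : 0.4279
Element Ao pattern (n=2): 0.595984 : 0.352032 : 0.051984
Convolve the two distributions (both contribute in 2-u steps):
  M: 0.5721×0.595984 = 0.340962
  M+2: 0.5721×0.352032 + 0.4279×0.595984 = 0.456419
  M+4: 0.5721×0.051984 + 0.4279×0.352032 = 0.180375
  M+6: 0.4279×0.051984 = 0.022244
Scale to base peak (0.456419) = 100: 74.70 : 100.00 : 39.52 : 4.87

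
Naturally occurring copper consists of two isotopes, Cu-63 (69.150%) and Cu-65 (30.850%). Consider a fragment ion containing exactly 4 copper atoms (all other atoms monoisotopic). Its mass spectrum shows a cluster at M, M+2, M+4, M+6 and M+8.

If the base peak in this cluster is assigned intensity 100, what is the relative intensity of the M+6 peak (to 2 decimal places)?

19.90

(0.69150 + 0.30850)^4 gives M 0.2286, M+2 0.4080, M+4 0.2731, M+6 0.0812, M+8 0.0091; the largest is M+2.
P(M+2) = C(4,1) × 0.69150^3 × 0.30850^1 = 4 × 0.33065611 × 0.3085 = 0.408030 (base)
P(M+6) = C(4,3) × 0.69150^1 × 0.30850^3 = 4 × 0.6915 × 0.02936064 = 0.081212
Relative intensity = 0.081212 / 0.408030 × 100 = 19.90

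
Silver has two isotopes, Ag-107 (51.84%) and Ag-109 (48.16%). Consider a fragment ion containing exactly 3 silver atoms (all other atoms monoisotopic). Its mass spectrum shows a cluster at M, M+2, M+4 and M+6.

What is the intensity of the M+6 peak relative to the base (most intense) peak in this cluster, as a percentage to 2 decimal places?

(0.5184 + 0.4816)^3 gives M 0.1393, M+2 0.3883, M+4 0.3607, M+6 0.1117; the largest is M+2.
P(M+2) = C(3,1) × 0.5184^2 × 0.4816^1 = 3 × 0.26873856 × 0.4816 = 0.388273 (base)
P(M+6) = C(3,3) × 0.5184^0 × 0.4816^3 = 1 × 1.0000 × 0.11170161 = 0.111702
Relative intensity = 0.111702 / 0.388273 × 100 = 28.77

28.77%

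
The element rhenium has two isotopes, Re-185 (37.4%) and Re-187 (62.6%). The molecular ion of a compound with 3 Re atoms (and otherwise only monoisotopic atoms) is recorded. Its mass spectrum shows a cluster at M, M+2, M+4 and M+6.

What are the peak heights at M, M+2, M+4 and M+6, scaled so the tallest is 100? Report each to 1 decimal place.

Expanding (0.374 + 0.626)^3:
P(M) = 0.374^3 = 0.052314
P(M+2) = 3 × 0.374^2 × 0.626^1 = 0.262687
P(M+4) = 3 × 0.374^1 × 0.626^2 = 0.439685
P(M+6) = 0.626^3 = 0.245314
The M+4 peak is largest (0.439685); scaling to 100 gives 11.9 : 59.7 : 100.0 : 55.8.

11.9 : 59.7 : 100.0 : 55.8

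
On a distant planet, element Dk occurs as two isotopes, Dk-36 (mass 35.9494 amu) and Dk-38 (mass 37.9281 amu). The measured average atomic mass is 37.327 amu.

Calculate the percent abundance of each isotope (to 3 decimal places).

Dk-36: 30.379%, Dk-38: 69.621%

Writing the weighted mean with unknown fraction x of Dk-36:
35.9494·x + 37.9281·(1 − x) = 37.327
(35.9494 − 37.9281)·x = 37.327 − 37.9281
x = -0.6011 / -1.9787 = 0.30379 → 30.379% Dk-36, 69.621% Dk-38.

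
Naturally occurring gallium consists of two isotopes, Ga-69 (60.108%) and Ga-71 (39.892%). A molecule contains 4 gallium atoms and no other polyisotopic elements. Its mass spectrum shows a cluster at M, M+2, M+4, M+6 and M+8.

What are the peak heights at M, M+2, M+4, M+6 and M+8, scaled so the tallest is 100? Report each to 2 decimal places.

The 4 Ga atoms are independent, so intensities follow the terms of (0.60108 + 0.39892)^4.
P(M) = 0.60108^4 = 0.130536
P(M+2) = 4 × 0.60108^3 × 0.39892^1 = 0.346531
P(M+4) = 6 × 0.60108^2 × 0.39892^2 = 0.344975
P(M+6) = 4 × 0.60108^1 × 0.39892^3 = 0.152633
P(M+8) = 0.39892^4 = 0.025325
The M+2 peak is largest (0.346531); scaling to 100 gives 37.67 : 100.00 : 99.55 : 44.05 : 7.31.

37.67 : 100.00 : 99.55 : 44.05 : 7.31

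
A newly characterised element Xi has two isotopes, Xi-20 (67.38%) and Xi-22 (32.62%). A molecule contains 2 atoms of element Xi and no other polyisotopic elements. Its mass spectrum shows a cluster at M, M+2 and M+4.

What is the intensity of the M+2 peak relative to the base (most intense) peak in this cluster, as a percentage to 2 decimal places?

Binomial terms of (0.6738 + 0.3262)^2: M 0.4540, M+2 0.4396, M+4 0.1064 → M is the base peak.
P(M) = C(2,0) × 0.6738^2 × 0.3262^0 = 1 × 0.45400644 × 1.0000 = 0.454006 (base)
P(M+2) = C(2,1) × 0.6738^1 × 0.3262^1 = 2 × 0.6738 × 0.3262 = 0.439587
Relative intensity = 0.439587 / 0.454006 × 100 = 96.82

96.82%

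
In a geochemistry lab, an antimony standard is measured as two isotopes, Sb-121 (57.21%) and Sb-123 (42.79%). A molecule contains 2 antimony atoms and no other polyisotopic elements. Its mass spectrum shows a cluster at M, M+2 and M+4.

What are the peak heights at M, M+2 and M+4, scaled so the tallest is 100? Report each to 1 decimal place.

The 2 Sb atoms are independent, so intensities follow the terms of (0.5721 + 0.4279)^2.
P(M) = 0.5721^2 = 0.327298
P(M+2) = 2 × 0.5721^1 × 0.4279^1 = 0.489603
P(M+4) = 0.4279^2 = 0.183098
The M+2 peak is largest (0.489603); scaling to 100 gives 66.8 : 100.0 : 37.4.

66.8 : 100.0 : 37.4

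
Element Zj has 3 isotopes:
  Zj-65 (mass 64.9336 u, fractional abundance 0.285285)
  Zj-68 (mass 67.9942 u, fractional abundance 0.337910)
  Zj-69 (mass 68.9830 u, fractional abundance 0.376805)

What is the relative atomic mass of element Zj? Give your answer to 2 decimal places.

67.49 u

The abundance-weighted mean is 0.285285 × 64.9336 + 0.337910 × 67.9942 + 0.376805 × 68.9830
= 18.52458 + 22.97592 + 25.99314 = 67.49364 u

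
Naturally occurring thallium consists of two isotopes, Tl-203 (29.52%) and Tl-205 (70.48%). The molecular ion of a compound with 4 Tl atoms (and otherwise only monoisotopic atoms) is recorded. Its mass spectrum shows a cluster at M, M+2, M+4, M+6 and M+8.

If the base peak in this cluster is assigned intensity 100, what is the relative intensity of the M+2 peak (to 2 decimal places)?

(0.2952 + 0.7048)^4 gives M 0.0076, M+2 0.0725, M+4 0.2597, M+6 0.4134, M+8 0.2468; the largest is M+6.
P(M+6) = C(4,3) × 0.2952^1 × 0.7048^3 = 4 × 0.2952 × 0.35010449 = 0.413403 (base)
P(M+2) = C(4,1) × 0.2952^3 × 0.7048^1 = 4 × 0.02572463 × 0.7048 = 0.072523
Relative intensity = 0.072523 / 0.413403 × 100 = 17.54

17.54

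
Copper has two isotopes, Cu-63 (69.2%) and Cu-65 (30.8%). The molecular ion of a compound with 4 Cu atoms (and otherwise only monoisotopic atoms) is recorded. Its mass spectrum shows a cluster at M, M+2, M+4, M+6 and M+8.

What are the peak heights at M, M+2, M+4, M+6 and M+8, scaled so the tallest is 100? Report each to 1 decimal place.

Each Cu atom is independently Cu-63 (p = 0.692) or Cu-65 (q = 0.308); the cluster is the binomial expansion (p + q)^4.
P(M) = 0.692^4 = 0.229311
P(M+2) = 4 × 0.692^3 × 0.308^1 = 0.408253
P(M+4) = 6 × 0.692^2 × 0.308^2 = 0.272562
P(M+6) = 4 × 0.692^1 × 0.308^3 = 0.080876
P(M+8) = 0.308^4 = 0.008999
The M+2 peak is largest (0.408253); scaling to 100 gives 56.2 : 100.0 : 66.8 : 19.8 : 2.2.

56.2 : 100.0 : 66.8 : 19.8 : 2.2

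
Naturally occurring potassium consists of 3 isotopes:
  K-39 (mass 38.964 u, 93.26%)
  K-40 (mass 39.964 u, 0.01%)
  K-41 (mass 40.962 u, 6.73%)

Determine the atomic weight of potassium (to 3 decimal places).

39.099 u

The abundance-weighted mean is 0.9326 × 38.964 + 0.0001 × 39.964 + 0.0673 × 40.962
= 36.3378 + 0.0040 + 2.7567 = 39.0985 u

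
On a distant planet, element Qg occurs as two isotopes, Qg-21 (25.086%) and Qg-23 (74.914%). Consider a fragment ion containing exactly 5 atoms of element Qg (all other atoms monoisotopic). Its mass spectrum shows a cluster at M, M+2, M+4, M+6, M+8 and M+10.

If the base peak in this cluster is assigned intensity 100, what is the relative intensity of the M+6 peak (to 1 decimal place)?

67.0

(0.25086 + 0.74914)^5 gives M 0.0010, M+2 0.0148, M+4 0.0886, M+6 0.2646, M+8 0.3951, M+10 0.2359; the largest is M+8.
P(M+8) = C(5,4) × 0.25086^1 × 0.74914^4 = 5 × 0.25086 × 0.31495749 = 0.395051 (base)
P(M+6) = C(5,3) × 0.25086^2 × 0.74914^3 = 10 × 0.06293074 × 0.42042541 = 0.264577
Relative intensity = 0.264577 / 0.395051 × 100 = 67.0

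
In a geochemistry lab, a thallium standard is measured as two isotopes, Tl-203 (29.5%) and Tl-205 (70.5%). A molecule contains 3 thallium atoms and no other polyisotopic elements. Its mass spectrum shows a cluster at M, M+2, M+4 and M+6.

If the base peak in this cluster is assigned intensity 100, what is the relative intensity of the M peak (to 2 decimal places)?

Term probabilities: M 0.0257, M+2 0.1841, M+4 0.4399, M+6 0.3504. Base peak = M+4.
P(M+4) = C(3,2) × 0.295^1 × 0.705^2 = 3 × 0.2950 × 0.497025 = 0.439867 (base)
P(M) = C(3,0) × 0.295^3 × 0.705^0 = 1 × 0.02567237 × 1.0000 = 0.025672
Relative intensity = 0.025672 / 0.439867 × 100 = 5.84

5.84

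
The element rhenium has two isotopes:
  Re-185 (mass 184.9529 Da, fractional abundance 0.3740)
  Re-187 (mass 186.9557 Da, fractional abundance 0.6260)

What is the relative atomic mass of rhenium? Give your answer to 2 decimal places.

186.21 Da

Weight each isotope mass by its fractional abundance: 0.3740 × 184.9529 + 0.6260 × 186.9557
= 69.17238 + 117.03427 = 186.20665 Da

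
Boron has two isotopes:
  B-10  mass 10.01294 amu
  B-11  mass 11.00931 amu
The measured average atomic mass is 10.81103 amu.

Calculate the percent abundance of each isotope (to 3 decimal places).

B-10: 19.900%, B-11: 80.100%

Let x be the fractional abundance of B-10; then B-11 has abundance 1 − x.
10.01294·x + 11.00931·(1 − x) = 10.81103
(10.01294 − 11.00931)·x = 10.81103 − 11.00931
x = -0.19828 / -0.99637 = 0.19900 → 19.900% B-10, 80.100% B-11.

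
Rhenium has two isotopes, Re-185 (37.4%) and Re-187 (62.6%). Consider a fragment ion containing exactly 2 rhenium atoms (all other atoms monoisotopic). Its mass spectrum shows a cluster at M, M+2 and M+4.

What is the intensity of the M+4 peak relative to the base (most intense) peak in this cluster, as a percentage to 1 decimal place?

83.7%

Term probabilities: M 0.1399, M+2 0.4682, M+4 0.3919. Base peak = M+2.
P(M+2) = C(2,1) × 0.374^1 × 0.626^1 = 2 × 0.3740 × 0.6260 = 0.468248 (base)
P(M+4) = C(2,2) × 0.374^0 × 0.626^2 = 1 × 1.0000 × 0.391876 = 0.391876
Relative intensity = 0.391876 / 0.468248 × 100 = 83.7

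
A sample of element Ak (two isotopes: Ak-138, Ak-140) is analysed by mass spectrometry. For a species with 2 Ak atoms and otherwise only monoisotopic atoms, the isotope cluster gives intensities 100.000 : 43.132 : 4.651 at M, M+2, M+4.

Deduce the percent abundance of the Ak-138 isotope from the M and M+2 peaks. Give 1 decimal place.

Write p for the Ak-138 fraction. I(M+2)/I(M) = [C(2,1)·p^1·(1−p)] / p^2 = 2·(1−p)/p = 43.132/100.000 = 0.4313
(1−p)/p = 0.4313/2 = 0.2157  ⇒  p = 1/(1 + 0.2157) = 0.8226
Ak-138: 82.3%, Ak-140: 17.7%.

82.3%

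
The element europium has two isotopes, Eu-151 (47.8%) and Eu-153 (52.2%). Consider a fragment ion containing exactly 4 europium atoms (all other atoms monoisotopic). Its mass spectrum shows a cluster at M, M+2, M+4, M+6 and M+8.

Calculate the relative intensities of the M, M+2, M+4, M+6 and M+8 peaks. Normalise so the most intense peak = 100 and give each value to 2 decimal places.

Each Eu atom is independently Eu-151 (p = 0.478) or Eu-153 (q = 0.522); the cluster is the binomial expansion (p + q)^4.
P(M) = 0.478^4 = 0.052205
P(M+2) = 4 × 0.478^3 × 0.522^1 = 0.228042
P(M+4) = 6 × 0.478^2 × 0.522^2 = 0.373549
P(M+6) = 4 × 0.478^1 × 0.522^3 = 0.271956
P(M+8) = 0.522^4 = 0.074248
The M+4 peak is largest (0.373549); scaling to 100 gives 13.98 : 61.05 : 100.00 : 72.80 : 19.88.

13.98 : 61.05 : 100.00 : 72.80 : 19.88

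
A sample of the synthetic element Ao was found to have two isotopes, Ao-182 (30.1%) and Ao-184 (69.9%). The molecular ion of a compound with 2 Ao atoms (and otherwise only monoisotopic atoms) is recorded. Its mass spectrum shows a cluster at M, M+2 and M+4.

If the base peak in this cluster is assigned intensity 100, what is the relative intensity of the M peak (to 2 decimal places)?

(0.301 + 0.699)^2 gives M 0.0906, M+2 0.4208, M+4 0.4886; the largest is M+4.
P(M+4) = C(2,2) × 0.301^0 × 0.699^2 = 1 × 1.0000 × 0.488601 = 0.488601 (base)
P(M) = C(2,0) × 0.301^2 × 0.699^0 = 1 × 0.090601 × 1.0000 = 0.090601
Relative intensity = 0.090601 / 0.488601 × 100 = 18.54

18.54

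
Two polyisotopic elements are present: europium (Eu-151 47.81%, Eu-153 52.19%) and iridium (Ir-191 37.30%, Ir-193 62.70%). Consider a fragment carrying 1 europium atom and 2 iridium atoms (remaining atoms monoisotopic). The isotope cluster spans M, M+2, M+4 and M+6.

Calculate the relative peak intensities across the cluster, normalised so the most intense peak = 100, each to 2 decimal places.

Europium pattern (n=1): 0.4781 : 0.5219
Iridium pattern (n=2): 0.139129 : 0.467742 : 0.393129
Convolve the two distributions (both contribute in 2-u steps):
  M: 0.4781×0.139129 = 0.066518
  M+2: 0.4781×0.467742 + 0.5219×0.139129 = 0.296239
  M+4: 0.4781×0.393129 + 0.5219×0.467742 = 0.432070
  M+6: 0.5219×0.393129 = 0.205174
Scale to base peak (0.432070) = 100: 15.40 : 68.56 : 100.00 : 47.49

15.40 : 68.56 : 100.00 : 47.49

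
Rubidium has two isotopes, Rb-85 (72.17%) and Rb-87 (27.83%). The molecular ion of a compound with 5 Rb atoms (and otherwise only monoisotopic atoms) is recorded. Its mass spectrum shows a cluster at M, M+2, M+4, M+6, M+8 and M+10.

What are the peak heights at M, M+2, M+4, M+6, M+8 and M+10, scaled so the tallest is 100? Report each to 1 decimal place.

Each Rb atom is independently Rb-85 (p = 0.7217) or Rb-87 (q = 0.2783); the cluster is the binomial expansion (p + q)^5.
P(M) = 0.7217^5 = 0.195787
P(M+2) = 5 × 0.7217^4 × 0.2783^1 = 0.377494
P(M+4) = 10 × 0.7217^3 × 0.2783^2 = 0.291136
P(M+6) = 10 × 0.7217^2 × 0.2783^3 = 0.112267
P(M+8) = 5 × 0.7217^1 × 0.2783^4 = 0.021646
P(M+10) = 0.2783^5 = 0.001669
The M+2 peak is largest (0.377494); scaling to 100 gives 51.9 : 100.0 : 77.1 : 29.7 : 5.7 : 0.4.

51.9 : 100.0 : 77.1 : 29.7 : 5.7 : 0.4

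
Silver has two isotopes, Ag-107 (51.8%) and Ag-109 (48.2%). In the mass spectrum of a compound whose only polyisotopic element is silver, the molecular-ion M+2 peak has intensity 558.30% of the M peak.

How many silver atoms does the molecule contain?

6

The M+2/M ratio from n Ag atoms is n · q/p = n · 0.482/0.518.
n = 5.5830 × 0.518/0.482 = 6.00 ≈ 6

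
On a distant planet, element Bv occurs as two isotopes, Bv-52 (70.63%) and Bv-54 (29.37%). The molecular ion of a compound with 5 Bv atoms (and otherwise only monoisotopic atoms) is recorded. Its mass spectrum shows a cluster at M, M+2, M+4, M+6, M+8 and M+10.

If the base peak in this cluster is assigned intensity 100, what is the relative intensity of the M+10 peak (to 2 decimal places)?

0.60

(0.7063 + 0.2937)^5 gives M 0.1758, M+2 0.3655, M+4 0.3039, M+6 0.1264, M+8 0.0263, M+10 0.0022; the largest is M+2.
P(M+2) = C(5,1) × 0.7063^4 × 0.2937^1 = 5 × 0.24886099 × 0.2937 = 0.365452 (base)
P(M+10) = C(5,5) × 0.7063^0 × 0.2937^5 = 1 × 1.0000 × 0.00218534 = 0.002185
Relative intensity = 0.002185 / 0.365452 × 100 = 0.60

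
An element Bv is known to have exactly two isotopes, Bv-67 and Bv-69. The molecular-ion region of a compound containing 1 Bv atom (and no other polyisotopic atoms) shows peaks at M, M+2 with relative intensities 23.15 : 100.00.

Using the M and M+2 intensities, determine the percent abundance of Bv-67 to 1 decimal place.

18.8%

Let p = fractional abundance of Bv-67. I(M+2)/I(M) = [C(1,1)·p^0·(1−p)] / p^1 = 1·(1−p)/p = 100.00/23.15 = 4.3197
(1−p)/p = 4.3197/1 = 4.3197  ⇒  p = 1/(1 + 4.3197) = 0.1880
Bv-67: 18.8%, Bv-69: 81.2%.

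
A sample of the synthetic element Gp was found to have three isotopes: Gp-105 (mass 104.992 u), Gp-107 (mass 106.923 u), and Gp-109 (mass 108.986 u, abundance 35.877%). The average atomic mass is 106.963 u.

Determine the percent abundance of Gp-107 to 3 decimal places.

Let x and y be the fractions of Gp-105 and Gp-107. Then x + y = 1 − 0.35877 = 0.64123 and 104.992x + 106.923y = 106.963 − 0.35877×108.986 = 67.86209278.
Substituting: 104.992x + 106.923(0.64123 − x) = 67.86209278
(104.992 − 106.923)x = -0.70014251  ⇒  x = 0.36258, y = 0.27865
Gp-105: 36.258%, Gp-107: 27.865%.

27.865%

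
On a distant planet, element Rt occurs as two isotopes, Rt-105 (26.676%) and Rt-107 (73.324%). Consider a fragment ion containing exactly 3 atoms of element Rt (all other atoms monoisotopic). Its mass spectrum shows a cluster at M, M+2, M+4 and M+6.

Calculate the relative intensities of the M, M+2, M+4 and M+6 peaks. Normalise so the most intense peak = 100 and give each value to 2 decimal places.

The 3 Rt atoms are independent, so intensities follow the terms of (0.26676 + 0.73324)^3.
P(M) = 0.26676^3 = 0.018983
P(M+2) = 3 × 0.26676^2 × 0.73324^1 = 0.156534
P(M+4) = 3 × 0.26676^1 × 0.73324^2 = 0.430263
P(M+6) = 0.73324^3 = 0.394220
The M+4 peak is largest (0.430263); scaling to 100 gives 4.41 : 36.38 : 100.00 : 91.62.

4.41 : 36.38 : 100.00 : 91.62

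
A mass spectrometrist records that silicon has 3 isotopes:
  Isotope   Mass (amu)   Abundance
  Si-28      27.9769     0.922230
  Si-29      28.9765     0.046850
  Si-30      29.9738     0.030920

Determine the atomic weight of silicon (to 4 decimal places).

28.0855 amu

Weight each isotope mass by its fractional abundance: 0.922230 × 27.9769 + 0.046850 × 28.9765 + 0.030920 × 29.9738
= 25.80114 + 1.35755 + 0.92679 = 28.08548 amu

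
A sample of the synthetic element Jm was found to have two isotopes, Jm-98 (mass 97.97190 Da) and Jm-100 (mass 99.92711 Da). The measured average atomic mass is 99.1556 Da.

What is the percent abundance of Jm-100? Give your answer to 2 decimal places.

Let x be the fractional abundance of Jm-98; then Jm-100 has abundance 1 − x.
97.97190·x + 99.92711·(1 − x) = 99.1556
(97.97190 − 99.92711)·x = 99.1556 − 99.92711
x = -0.77151 / -1.95521 = 0.39459 → 39.46% Jm-98, 60.54% Jm-100.

60.54%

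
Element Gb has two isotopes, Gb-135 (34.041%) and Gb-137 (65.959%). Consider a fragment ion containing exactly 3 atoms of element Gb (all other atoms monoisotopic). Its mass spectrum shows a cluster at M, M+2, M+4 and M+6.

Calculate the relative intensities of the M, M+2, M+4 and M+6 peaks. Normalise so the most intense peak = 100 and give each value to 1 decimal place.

The 3 Gb atoms are independent, so intensities follow the terms of (0.34041 + 0.65959)^3.
P(M) = 0.34041^3 = 0.039446
P(M+2) = 3 × 0.34041^2 × 0.65959^1 = 0.229298
P(M+4) = 3 × 0.34041^1 × 0.65959^2 = 0.444295
P(M+6) = 0.65959^3 = 0.286961
The M+4 peak is largest (0.444295); scaling to 100 gives 8.9 : 51.6 : 100.0 : 64.6.

8.9 : 51.6 : 100.0 : 64.6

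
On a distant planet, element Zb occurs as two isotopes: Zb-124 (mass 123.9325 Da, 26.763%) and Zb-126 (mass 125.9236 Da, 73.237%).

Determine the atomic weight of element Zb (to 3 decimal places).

125.391 Da

Weight each isotope mass by its fractional abundance: 0.26763 × 123.9325 + 0.73237 × 125.9236
= 33.16805 + 92.22267 = 125.39072 Da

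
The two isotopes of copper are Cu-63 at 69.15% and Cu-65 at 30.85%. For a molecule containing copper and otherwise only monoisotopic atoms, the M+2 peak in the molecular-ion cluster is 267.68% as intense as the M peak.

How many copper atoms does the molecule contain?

6

With n Cu atoms, P(M+2)/P(M) = C(n,1)·p^(n−1)q / p^n = n·q/p = n · 0.3085/0.6915.
n = 2.6768 × 0.6915/0.3085 = 6.00 ≈ 6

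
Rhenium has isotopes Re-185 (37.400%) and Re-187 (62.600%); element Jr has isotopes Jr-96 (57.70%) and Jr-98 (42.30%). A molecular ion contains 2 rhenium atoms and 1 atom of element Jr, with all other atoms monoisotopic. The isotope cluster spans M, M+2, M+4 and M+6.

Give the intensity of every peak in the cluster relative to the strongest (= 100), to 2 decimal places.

Rhenium pattern (n=2): 0.139876 : 0.468248 : 0.391876
Element Jr pattern (n=1): 0.5770 : 0.4230
Convolve the two distributions (both contribute in 2-u steps):
  M: 0.139876×0.5770 = 0.080708
  M+2: 0.139876×0.4230 + 0.468248×0.5770 = 0.329347
  M+4: 0.468248×0.4230 + 0.391876×0.5770 = 0.424181
  M+6: 0.391876×0.4230 = 0.165764
Scale to base peak (0.424181) = 100: 19.03 : 77.64 : 100.00 : 39.08

19.03 : 77.64 : 100.00 : 39.08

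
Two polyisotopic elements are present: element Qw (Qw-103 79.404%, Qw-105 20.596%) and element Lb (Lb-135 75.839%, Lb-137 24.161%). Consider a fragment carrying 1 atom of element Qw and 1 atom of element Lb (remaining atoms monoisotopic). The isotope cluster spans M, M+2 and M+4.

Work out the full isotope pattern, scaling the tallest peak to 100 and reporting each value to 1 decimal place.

Element Qw pattern (n=1): 0.79404 : 0.20596
Element Lb pattern (n=1): 0.75839 : 0.24161
Convolve the two distributions (both contribute in 2-u steps):
  M: 0.79404×0.75839 = 0.602192
  M+2: 0.79404×0.24161 + 0.20596×0.75839 = 0.348046
  M+4: 0.20596×0.24161 = 0.049762
Scale to base peak (0.602192) = 100: 100.0 : 57.8 : 8.3

100.0 : 57.8 : 8.3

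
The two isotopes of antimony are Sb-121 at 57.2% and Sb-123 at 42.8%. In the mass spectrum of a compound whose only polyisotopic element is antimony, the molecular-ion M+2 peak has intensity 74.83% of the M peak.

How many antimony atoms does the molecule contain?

1

For n independent Sb atoms, I(M+2)/I(M) = n · (abundance Sb-123) / (abundance Sb-121) = n · 0.428/0.572.
n = 0.7483 × 0.572/0.428 = 1.00 ≈ 1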